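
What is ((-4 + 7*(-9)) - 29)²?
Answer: 9216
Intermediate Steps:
((-4 + 7*(-9)) - 29)² = ((-4 - 63) - 29)² = (-67 - 29)² = (-96)² = 9216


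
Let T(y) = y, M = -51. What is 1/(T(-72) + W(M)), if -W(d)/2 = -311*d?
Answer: -1/31794 ≈ -3.1452e-5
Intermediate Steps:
W(d) = 622*d (W(d) = -(-622)*d = 622*d)
1/(T(-72) + W(M)) = 1/(-72 + 622*(-51)) = 1/(-72 - 31722) = 1/(-31794) = -1/31794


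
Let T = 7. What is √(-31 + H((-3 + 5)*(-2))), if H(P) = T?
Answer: 2*I*√6 ≈ 4.899*I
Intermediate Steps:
H(P) = 7
√(-31 + H((-3 + 5)*(-2))) = √(-31 + 7) = √(-24) = 2*I*√6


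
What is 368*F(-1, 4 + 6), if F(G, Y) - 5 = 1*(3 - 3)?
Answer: 1840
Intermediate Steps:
F(G, Y) = 5 (F(G, Y) = 5 + 1*(3 - 3) = 5 + 1*0 = 5 + 0 = 5)
368*F(-1, 4 + 6) = 368*5 = 1840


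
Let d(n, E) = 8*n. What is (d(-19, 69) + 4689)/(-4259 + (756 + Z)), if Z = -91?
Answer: -4537/3594 ≈ -1.2624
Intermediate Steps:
(d(-19, 69) + 4689)/(-4259 + (756 + Z)) = (8*(-19) + 4689)/(-4259 + (756 - 91)) = (-152 + 4689)/(-4259 + 665) = 4537/(-3594) = 4537*(-1/3594) = -4537/3594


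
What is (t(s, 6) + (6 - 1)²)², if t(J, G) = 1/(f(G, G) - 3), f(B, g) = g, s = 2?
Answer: 5776/9 ≈ 641.78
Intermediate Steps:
t(J, G) = 1/(-3 + G) (t(J, G) = 1/(G - 3) = 1/(-3 + G))
(t(s, 6) + (6 - 1)²)² = (1/(-3 + 6) + (6 - 1)²)² = (1/3 + 5²)² = (⅓ + 25)² = (76/3)² = 5776/9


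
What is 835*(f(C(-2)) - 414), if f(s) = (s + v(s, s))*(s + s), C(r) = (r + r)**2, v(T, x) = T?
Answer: 509350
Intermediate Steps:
C(r) = 4*r**2 (C(r) = (2*r)**2 = 4*r**2)
f(s) = 4*s**2 (f(s) = (s + s)*(s + s) = (2*s)*(2*s) = 4*s**2)
835*(f(C(-2)) - 414) = 835*(4*(4*(-2)**2)**2 - 414) = 835*(4*(4*4)**2 - 414) = 835*(4*16**2 - 414) = 835*(4*256 - 414) = 835*(1024 - 414) = 835*610 = 509350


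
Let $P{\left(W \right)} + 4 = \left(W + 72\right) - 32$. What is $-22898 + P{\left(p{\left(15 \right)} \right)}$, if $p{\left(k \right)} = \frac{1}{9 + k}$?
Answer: $- \frac{548687}{24} \approx -22862.0$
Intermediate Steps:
$P{\left(W \right)} = 36 + W$ ($P{\left(W \right)} = -4 + \left(\left(W + 72\right) - 32\right) = -4 + \left(\left(72 + W\right) - 32\right) = -4 + \left(40 + W\right) = 36 + W$)
$-22898 + P{\left(p{\left(15 \right)} \right)} = -22898 + \left(36 + \frac{1}{9 + 15}\right) = -22898 + \left(36 + \frac{1}{24}\right) = -22898 + \frac{865}{24} = - \frac{548687}{24}$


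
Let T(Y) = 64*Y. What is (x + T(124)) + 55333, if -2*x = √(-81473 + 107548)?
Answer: 63269 - 5*√1043/2 ≈ 63188.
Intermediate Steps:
x = -5*√1043/2 (x = -√(-81473 + 107548)/2 = -5*√1043/2 ≈ -80.739)
(x + T(124)) + 55333 = (-5*√1043/2 + 64*124) + 55333 = (-5*√1043/2 + 7936) + 55333 = (7936 - 5*√1043/2) + 55333 = 63269 - 5*√1043/2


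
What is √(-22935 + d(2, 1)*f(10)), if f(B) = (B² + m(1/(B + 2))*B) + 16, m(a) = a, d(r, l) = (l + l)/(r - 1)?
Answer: 2*I*√51078/3 ≈ 150.67*I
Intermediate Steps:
d(r, l) = 2*l/(-1 + r) (d(r, l) = (2*l)/(-1 + r) = 2*l/(-1 + r))
f(B) = 16 + B² + B/(2 + B) (f(B) = (B² + B/(B + 2)) + 16 = (B² + B/(2 + B)) + 16 = 16 + B² + B/(2 + B))
√(-22935 + d(2, 1)*f(10)) = √(-22935 + (2*1/(-1 + 2))*((10 + (2 + 10)*(16 + 10²))/(2 + 10))) = √(-22935 + (2*1/1)*((10 + 12*(16 + 100))/12)) = √(-22935 + (2*1*1)*((10 + 12*116)/12)) = √(-22935 + 2*((10 + 1392)/12)) = √(-22935 + 2*((1/12)*1402)) = √(-22935 + 2*(701/6)) = √(-22935 + 701/3) = √(-68104/3) = 2*I*√51078/3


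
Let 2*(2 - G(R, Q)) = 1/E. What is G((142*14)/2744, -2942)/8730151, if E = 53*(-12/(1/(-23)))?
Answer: 58511/255409297656 ≈ 2.2909e-7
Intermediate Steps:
E = 14628 (E = 53*(-12/(-1/23)) = 53*(-12*(-23)) = 53*276 = 14628)
G(R, Q) = 58511/29256 (G(R, Q) = 2 - ½/14628 = 2 - ½*1/14628 = 2 - 1/29256 = 58511/29256)
G((142*14)/2744, -2942)/8730151 = (58511/29256)/8730151 = (58511/29256)*(1/8730151) = 58511/255409297656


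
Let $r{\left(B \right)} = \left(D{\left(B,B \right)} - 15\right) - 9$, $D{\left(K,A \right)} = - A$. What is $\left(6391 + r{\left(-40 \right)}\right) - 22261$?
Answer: $-15854$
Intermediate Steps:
$r{\left(B \right)} = -24 - B$ ($r{\left(B \right)} = \left(- B - 15\right) - 9 = \left(-15 - B\right) - 9 = -24 - B$)
$\left(6391 + r{\left(-40 \right)}\right) - 22261 = \left(6391 - -16\right) - 22261 = \left(6391 + \left(-24 + 40\right)\right) - 22261 = \left(6391 + 16\right) - 22261 = 6407 - 22261 = -15854$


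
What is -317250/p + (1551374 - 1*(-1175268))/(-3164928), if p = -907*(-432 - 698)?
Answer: -189931803011/162188317824 ≈ -1.1711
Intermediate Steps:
p = 1024910 (p = -907*(-1130) = 1024910)
-317250/p + (1551374 - 1*(-1175268))/(-3164928) = -317250/1024910 + (1551374 - 1*(-1175268))/(-3164928) = -317250*1/1024910 + (1551374 + 1175268)*(-1/3164928) = -31725/102491 + 2726642*(-1/3164928) = -31725/102491 - 1363321/1582464 = -189931803011/162188317824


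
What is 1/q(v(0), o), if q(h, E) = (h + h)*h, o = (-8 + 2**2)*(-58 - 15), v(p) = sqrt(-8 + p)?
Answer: -1/16 ≈ -0.062500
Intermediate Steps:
o = 292 (o = (-8 + 4)*(-73) = -4*(-73) = 292)
q(h, E) = 2*h**2 (q(h, E) = (2*h)*h = 2*h**2)
1/q(v(0), o) = 1/(2*(sqrt(-8 + 0))**2) = 1/(2*(sqrt(-8))**2) = 1/(2*(2*I*sqrt(2))**2) = 1/(2*(-8)) = 1/(-16) = -1/16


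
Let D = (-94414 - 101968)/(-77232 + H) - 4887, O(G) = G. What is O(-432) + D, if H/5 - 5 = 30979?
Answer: -206709427/38844 ≈ -5321.5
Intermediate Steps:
H = 154920 (H = 25 + 5*30979 = 25 + 154895 = 154920)
D = -189928819/38844 (D = (-94414 - 101968)/(-77232 + 154920) - 4887 = -196382/77688 - 4887 = -196382*1/77688 - 4887 = -98191/38844 - 4887 = -189928819/38844 ≈ -4889.5)
O(-432) + D = -432 - 189928819/38844 = -206709427/38844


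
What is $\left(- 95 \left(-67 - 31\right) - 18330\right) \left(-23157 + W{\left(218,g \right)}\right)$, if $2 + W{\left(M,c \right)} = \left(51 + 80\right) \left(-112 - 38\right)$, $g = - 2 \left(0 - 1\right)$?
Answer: $386137180$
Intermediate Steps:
$g = 2$ ($g = \left(-2\right) \left(-1\right) = 2$)
$W{\left(M,c \right)} = -19652$ ($W{\left(M,c \right)} = -2 + \left(51 + 80\right) \left(-112 - 38\right) = -2 + 131 \left(-150\right) = -2 - 19650 = -19652$)
$\left(- 95 \left(-67 - 31\right) - 18330\right) \left(-23157 + W{\left(218,g \right)}\right) = \left(- 95 \left(-67 - 31\right) - 18330\right) \left(-23157 - 19652\right) = \left(\left(-95\right) \left(-98\right) - 18330\right) \left(-42809\right) = \left(9310 - 18330\right) \left(-42809\right) = \left(-9020\right) \left(-42809\right) = 386137180$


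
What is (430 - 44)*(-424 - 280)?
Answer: -271744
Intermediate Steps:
(430 - 44)*(-424 - 280) = 386*(-704) = -271744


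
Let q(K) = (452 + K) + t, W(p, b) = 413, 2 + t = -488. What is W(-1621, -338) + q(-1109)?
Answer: -734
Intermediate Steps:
t = -490 (t = -2 - 488 = -490)
q(K) = -38 + K (q(K) = (452 + K) - 490 = -38 + K)
W(-1621, -338) + q(-1109) = 413 + (-38 - 1109) = 413 - 1147 = -734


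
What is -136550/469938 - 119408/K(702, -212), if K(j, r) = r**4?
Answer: -8621315018047/29664294881424 ≈ -0.29063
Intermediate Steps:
-136550/469938 - 119408/K(702, -212) = -136550/469938 - 119408/((-212)**4) = -136550*1/469938 - 119408/2019963136 = -68275/234969 - 119408*1/2019963136 = -68275/234969 - 7463/126247696 = -8621315018047/29664294881424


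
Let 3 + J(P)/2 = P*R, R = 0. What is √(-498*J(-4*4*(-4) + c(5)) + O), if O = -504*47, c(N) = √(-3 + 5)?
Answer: 30*I*√23 ≈ 143.88*I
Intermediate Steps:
c(N) = √2
J(P) = -6 (J(P) = -6 + 2*(P*0) = -6 + 2*0 = -6 + 0 = -6)
O = -23688
√(-498*J(-4*4*(-4) + c(5)) + O) = √(-498*(-6) - 23688) = √(2988 - 23688) = √(-20700) = 30*I*√23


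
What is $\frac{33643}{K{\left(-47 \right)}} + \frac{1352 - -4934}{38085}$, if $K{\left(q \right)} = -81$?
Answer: $- \frac{426928163}{1028295} \approx -415.18$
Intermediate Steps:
$\frac{33643}{K{\left(-47 \right)}} + \frac{1352 - -4934}{38085} = \frac{33643}{-81} + \frac{1352 - -4934}{38085} = 33643 \left(- \frac{1}{81}\right) + \left(1352 + 4934\right) \frac{1}{38085} = - \frac{33643}{81} + 6286 \cdot \frac{1}{38085} = - \frac{33643}{81} + \frac{6286}{38085} = - \frac{426928163}{1028295}$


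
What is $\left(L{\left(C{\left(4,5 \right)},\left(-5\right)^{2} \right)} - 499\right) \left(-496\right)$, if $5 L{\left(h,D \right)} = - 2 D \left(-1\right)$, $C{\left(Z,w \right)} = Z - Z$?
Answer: $242544$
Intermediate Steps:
$C{\left(Z,w \right)} = 0$
$L{\left(h,D \right)} = \frac{2 D}{5}$ ($L{\left(h,D \right)} = \frac{- 2 D \left(-1\right)}{5} = \frac{2 D}{5}$)
$\left(L{\left(C{\left(4,5 \right)},\left(-5\right)^{2} \right)} - 499\right) \left(-496\right) = \left(\frac{2 \left(-5\right)^{2}}{5} - 499\right) \left(-496\right) = \left(\frac{2}{5} \cdot 25 - 499\right) \left(-496\right) = \left(10 - 499\right) \left(-496\right) = \left(-489\right) \left(-496\right) = 242544$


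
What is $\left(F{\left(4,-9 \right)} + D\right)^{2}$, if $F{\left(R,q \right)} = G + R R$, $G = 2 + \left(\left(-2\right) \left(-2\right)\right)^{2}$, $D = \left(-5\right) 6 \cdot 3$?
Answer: $3136$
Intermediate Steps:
$D = -90$ ($D = \left(-30\right) 3 = -90$)
$G = 18$ ($G = 2 + 4^{2} = 2 + 16 = 18$)
$F{\left(R,q \right)} = 18 + R^{2}$ ($F{\left(R,q \right)} = 18 + R R = 18 + R^{2}$)
$\left(F{\left(4,-9 \right)} + D\right)^{2} = \left(\left(18 + 4^{2}\right) - 90\right)^{2} = \left(\left(18 + 16\right) - 90\right)^{2} = \left(34 - 90\right)^{2} = \left(-56\right)^{2} = 3136$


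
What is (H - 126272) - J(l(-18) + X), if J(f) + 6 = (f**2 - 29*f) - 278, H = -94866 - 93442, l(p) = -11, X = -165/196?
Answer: -12092574741/38416 ≈ -3.1478e+5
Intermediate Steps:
X = -165/196 (X = -165*1/196 = -165/196 ≈ -0.84184)
H = -188308
J(f) = -284 + f**2 - 29*f (J(f) = -6 + ((f**2 - 29*f) - 278) = -6 + (-278 + f**2 - 29*f) = -284 + f**2 - 29*f)
(H - 126272) - J(l(-18) + X) = (-188308 - 126272) - (-284 + (-11 - 165/196)**2 - 29*(-11 - 165/196)) = -314580 - (-284 + (-2321/196)**2 - 29*(-2321/196)) = -314580 - (-284 + 5387041/38416 + 67309/196) = -314580 - 1*7669461/38416 = -314580 - 7669461/38416 = -12092574741/38416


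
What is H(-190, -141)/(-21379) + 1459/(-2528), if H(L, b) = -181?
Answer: -30734393/54046112 ≈ -0.56867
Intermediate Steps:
H(-190, -141)/(-21379) + 1459/(-2528) = -181/(-21379) + 1459/(-2528) = -181*(-1/21379) + 1459*(-1/2528) = 181/21379 - 1459/2528 = -30734393/54046112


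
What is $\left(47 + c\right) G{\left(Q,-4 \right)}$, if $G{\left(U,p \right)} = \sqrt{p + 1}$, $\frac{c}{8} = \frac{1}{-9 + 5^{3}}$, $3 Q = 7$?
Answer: $\frac{1365 i \sqrt{3}}{29} \approx 81.526 i$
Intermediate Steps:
$Q = \frac{7}{3}$ ($Q = \frac{1}{3} \cdot 7 = \frac{7}{3} \approx 2.3333$)
$c = \frac{2}{29}$ ($c = \frac{8}{-9 + 5^{3}} = \frac{8}{-9 + 125} = \frac{8}{116} = 8 \cdot \frac{1}{116} = \frac{2}{29} \approx 0.068966$)
$G{\left(U,p \right)} = \sqrt{1 + p}$
$\left(47 + c\right) G{\left(Q,-4 \right)} = \left(47 + \frac{2}{29}\right) \sqrt{1 - 4} = \frac{1365 \sqrt{-3}}{29} = \frac{1365 i \sqrt{3}}{29}$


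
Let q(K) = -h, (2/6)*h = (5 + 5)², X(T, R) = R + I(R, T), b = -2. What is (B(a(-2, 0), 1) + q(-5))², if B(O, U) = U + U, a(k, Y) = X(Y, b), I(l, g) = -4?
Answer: 88804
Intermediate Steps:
X(T, R) = -4 + R (X(T, R) = R - 4 = -4 + R)
a(k, Y) = -6 (a(k, Y) = -4 - 2 = -6)
B(O, U) = 2*U
h = 300 (h = 3*(5 + 5)² = 3*10² = 3*100 = 300)
q(K) = -300 (q(K) = -1*300 = -300)
(B(a(-2, 0), 1) + q(-5))² = (2*1 - 300)² = (2 - 300)² = (-298)² = 88804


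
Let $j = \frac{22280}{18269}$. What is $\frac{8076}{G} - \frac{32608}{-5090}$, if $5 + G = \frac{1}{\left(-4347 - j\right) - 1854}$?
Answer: $- \frac{386606148672554}{240315872605} \approx -1608.7$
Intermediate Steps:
$j = \frac{22280}{18269}$ ($j = 22280 \cdot \frac{1}{18269} = \frac{22280}{18269} \approx 1.2196$)
$G = - \frac{566560014}{113308349}$ ($G = -5 + \frac{1}{\left(-4347 - \frac{22280}{18269}\right) - 1854} = -5 + \frac{1}{- \frac{79437623}{18269} - 1854} = -5 + \frac{1}{- \frac{113308349}{18269}} = -5 - \frac{18269}{113308349} = - \frac{566560014}{113308349} \approx -5.0002$)
$\frac{8076}{G} - \frac{32608}{-5090} = \frac{8076}{- \frac{566560014}{113308349}} - \frac{32608}{-5090} = 8076 \left(- \frac{113308349}{566560014}\right) - - \frac{16304}{2545} = - \frac{152513037754}{94426669} + \frac{16304}{2545} = - \frac{386606148672554}{240315872605}$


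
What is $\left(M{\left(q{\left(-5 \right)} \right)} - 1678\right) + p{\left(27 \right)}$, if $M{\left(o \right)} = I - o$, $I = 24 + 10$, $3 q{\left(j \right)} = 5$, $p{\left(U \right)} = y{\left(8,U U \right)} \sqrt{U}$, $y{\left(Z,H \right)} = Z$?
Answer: $- \frac{4937}{3} + 24 \sqrt{3} \approx -1604.1$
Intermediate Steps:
$p{\left(U \right)} = 8 \sqrt{U}$
$q{\left(j \right)} = \frac{5}{3}$ ($q{\left(j \right)} = \frac{1}{3} \cdot 5 = \frac{5}{3}$)
$I = 34$
$M{\left(o \right)} = 34 - o$
$\left(M{\left(q{\left(-5 \right)} \right)} - 1678\right) + p{\left(27 \right)} = \left(\left(34 - \frac{5}{3}\right) - 1678\right) + 8 \sqrt{27} = \left(\left(34 - \frac{5}{3}\right) - 1678\right) + 8 \cdot 3 \sqrt{3} = \left(\frac{97}{3} - 1678\right) + 24 \sqrt{3} = - \frac{4937}{3} + 24 \sqrt{3}$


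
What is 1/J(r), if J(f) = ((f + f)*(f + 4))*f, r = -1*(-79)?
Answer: 1/1036006 ≈ 9.6524e-7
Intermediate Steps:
r = 79
J(f) = 2*f**2*(4 + f) (J(f) = ((2*f)*(4 + f))*f = (2*f*(4 + f))*f = 2*f**2*(4 + f))
1/J(r) = 1/(2*79**2*(4 + 79)) = 1/(2*6241*83) = 1/1036006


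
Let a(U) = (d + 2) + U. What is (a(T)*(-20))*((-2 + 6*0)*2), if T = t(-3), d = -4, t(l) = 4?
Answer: 160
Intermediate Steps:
T = 4
a(U) = -2 + U (a(U) = (-4 + 2) + U = -2 + U)
(a(T)*(-20))*((-2 + 6*0)*2) = ((-2 + 4)*(-20))*((-2 + 6*0)*2) = (2*(-20))*((-2 + 0)*2) = -(-80)*2 = -40*(-4) = 160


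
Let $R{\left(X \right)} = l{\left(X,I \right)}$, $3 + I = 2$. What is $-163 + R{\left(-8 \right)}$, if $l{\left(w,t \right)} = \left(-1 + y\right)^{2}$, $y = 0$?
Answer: $-162$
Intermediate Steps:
$I = -1$ ($I = -3 + 2 = -1$)
$l{\left(w,t \right)} = 1$ ($l{\left(w,t \right)} = \left(-1 + 0\right)^{2} = \left(-1\right)^{2} = 1$)
$R{\left(X \right)} = 1$
$-163 + R{\left(-8 \right)} = -163 + 1 = -162$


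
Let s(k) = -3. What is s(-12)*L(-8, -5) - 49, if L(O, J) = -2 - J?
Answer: -58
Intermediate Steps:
s(-12)*L(-8, -5) - 49 = -3*(-2 - 1*(-5)) - 49 = -3*(-2 + 5) - 49 = -3*3 - 49 = -9 - 49 = -58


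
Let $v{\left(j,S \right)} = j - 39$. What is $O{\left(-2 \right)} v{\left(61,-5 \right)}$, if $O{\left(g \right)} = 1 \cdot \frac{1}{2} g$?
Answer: $-22$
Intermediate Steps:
$v{\left(j,S \right)} = -39 + j$
$O{\left(g \right)} = \frac{g}{2}$ ($O{\left(g \right)} = 1 \cdot \frac{1}{2} g = \frac{g}{2}$)
$O{\left(-2 \right)} v{\left(61,-5 \right)} = \frac{1}{2} \left(-2\right) \left(-39 + 61\right) = \left(-1\right) 22 = -22$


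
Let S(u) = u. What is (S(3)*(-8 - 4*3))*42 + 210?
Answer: -2310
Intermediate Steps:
(S(3)*(-8 - 4*3))*42 + 210 = (3*(-8 - 4*3))*42 + 210 = (3*(-8 - 12))*42 + 210 = (3*(-20))*42 + 210 = -60*42 + 210 = -2520 + 210 = -2310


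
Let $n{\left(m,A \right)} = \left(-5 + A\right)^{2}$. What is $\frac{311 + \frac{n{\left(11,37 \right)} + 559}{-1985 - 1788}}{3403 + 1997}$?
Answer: $\frac{58591}{1018710} \approx 0.057515$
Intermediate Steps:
$\frac{311 + \frac{n{\left(11,37 \right)} + 559}{-1985 - 1788}}{3403 + 1997} = \frac{311 + \frac{\left(-5 + 37\right)^{2} + 559}{-1985 - 1788}}{3403 + 1997} = \frac{311 + \frac{32^{2} + 559}{-3773}}{5400} = \left(311 + \left(1024 + 559\right) \left(- \frac{1}{3773}\right)\right) \frac{1}{5400} = \left(311 + 1583 \left(- \frac{1}{3773}\right)\right) \frac{1}{5400} = \left(311 - \frac{1583}{3773}\right) \frac{1}{5400} = \frac{1171820}{3773} \cdot \frac{1}{5400} = \frac{58591}{1018710}$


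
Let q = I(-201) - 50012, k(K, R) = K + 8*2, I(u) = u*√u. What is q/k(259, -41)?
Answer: -50012/275 - 201*I*√201/275 ≈ -181.86 - 10.362*I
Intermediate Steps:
I(u) = u^(3/2)
k(K, R) = 16 + K (k(K, R) = K + 16 = 16 + K)
q = -50012 - 201*I*√201 (q = (-201)^(3/2) - 50012 = -201*I*√201 - 50012 = -50012 - 201*I*√201 ≈ -50012.0 - 2849.7*I)
q/k(259, -41) = (-50012 - 201*I*√201)/(16 + 259) = (-50012 - 201*I*√201)/275 = (-50012 - 201*I*√201)*(1/275) = -50012/275 - 201*I*√201/275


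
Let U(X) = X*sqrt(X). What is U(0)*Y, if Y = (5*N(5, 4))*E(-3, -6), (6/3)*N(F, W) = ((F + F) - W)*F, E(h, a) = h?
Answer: 0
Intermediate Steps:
N(F, W) = F*(-W + 2*F)/2 (N(F, W) = (((F + F) - W)*F)/2 = ((2*F - W)*F)/2 = ((-W + 2*F)*F)/2 = (F*(-W + 2*F))/2 = F*(-W + 2*F)/2)
Y = -225 (Y = (5*((1/2)*5*(-1*4 + 2*5)))*(-3) = (5*((1/2)*5*(-4 + 10)))*(-3) = (5*((1/2)*5*6))*(-3) = (5*15)*(-3) = 75*(-3) = -225)
U(X) = X**(3/2)
U(0)*Y = 0**(3/2)*(-225) = 0*(-225) = 0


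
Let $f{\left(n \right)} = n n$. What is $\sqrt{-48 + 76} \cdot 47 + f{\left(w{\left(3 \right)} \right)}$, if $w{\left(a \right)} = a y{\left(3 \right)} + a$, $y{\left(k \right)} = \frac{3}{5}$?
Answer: $\frac{576}{25} + 94 \sqrt{7} \approx 271.74$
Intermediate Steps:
$y{\left(k \right)} = \frac{3}{5}$ ($y{\left(k \right)} = 3 \cdot \frac{1}{5} = \frac{3}{5}$)
$w{\left(a \right)} = \frac{8 a}{5}$ ($w{\left(a \right)} = a \frac{3}{5} + a = \frac{3 a}{5} + a = \frac{8 a}{5}$)
$f{\left(n \right)} = n^{2}$
$\sqrt{-48 + 76} \cdot 47 + f{\left(w{\left(3 \right)} \right)} = \sqrt{-48 + 76} \cdot 47 + \left(\frac{8}{5} \cdot 3\right)^{2} = \sqrt{28} \cdot 47 + \left(\frac{24}{5}\right)^{2} = 2 \sqrt{7} \cdot 47 + \frac{576}{25} = 94 \sqrt{7} + \frac{576}{25} = \frac{576}{25} + 94 \sqrt{7}$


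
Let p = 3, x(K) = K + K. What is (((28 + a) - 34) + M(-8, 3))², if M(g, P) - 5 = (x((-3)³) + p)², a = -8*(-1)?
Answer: 6801664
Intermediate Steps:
x(K) = 2*K
a = 8
M(g, P) = 2606 (M(g, P) = 5 + (2*(-3)³ + 3)² = 5 + (2*(-27) + 3)² = 5 + (-54 + 3)² = 5 + (-51)² = 5 + 2601 = 2606)
(((28 + a) - 34) + M(-8, 3))² = (((28 + 8) - 34) + 2606)² = ((36 - 34) + 2606)² = (2 + 2606)² = 2608² = 6801664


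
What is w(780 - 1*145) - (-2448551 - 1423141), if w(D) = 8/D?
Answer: 2458524428/635 ≈ 3.8717e+6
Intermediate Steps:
w(780 - 1*145) - (-2448551 - 1423141) = 8/(780 - 1*145) - (-2448551 - 1423141) = 8/(780 - 145) - 1*(-3871692) = 8/635 + 3871692 = 2458524428/635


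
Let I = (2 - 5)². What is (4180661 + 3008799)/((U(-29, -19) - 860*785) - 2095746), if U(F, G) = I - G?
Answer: -3594730/1385409 ≈ -2.5947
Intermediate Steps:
I = 9 (I = (-3)² = 9)
U(F, G) = 9 - G
(4180661 + 3008799)/((U(-29, -19) - 860*785) - 2095746) = (4180661 + 3008799)/(((9 - 1*(-19)) - 860*785) - 2095746) = 7189460/(((9 + 19) - 675100) - 2095746) = 7189460/((28 - 675100) - 2095746) = 7189460/(-675072 - 2095746) = 7189460/(-2770818) = 7189460*(-1/2770818) = -3594730/1385409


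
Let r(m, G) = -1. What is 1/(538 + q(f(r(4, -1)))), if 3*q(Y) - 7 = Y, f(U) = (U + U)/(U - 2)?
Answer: 9/4865 ≈ 0.0018499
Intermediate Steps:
f(U) = 2*U/(-2 + U) (f(U) = (2*U)/(-2 + U) = 2*U/(-2 + U))
q(Y) = 7/3 + Y/3
1/(538 + q(f(r(4, -1)))) = 1/(538 + (7/3 + (2*(-1)/(-2 - 1))/3)) = 1/(538 + (7/3 + (2*(-1)/(-3))/3)) = 1/(538 + (7/3 + (2*(-1)*(-⅓))/3)) = 1/(538 + (7/3 + (⅓)*(⅔))) = 1/(538 + (7/3 + 2/9)) = 1/(538 + 23/9) = 1/(4865/9) = 9/4865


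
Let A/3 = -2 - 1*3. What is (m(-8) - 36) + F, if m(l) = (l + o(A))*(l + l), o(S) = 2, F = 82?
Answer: 142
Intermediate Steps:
A = -15 (A = 3*(-2 - 1*3) = 3*(-2 - 3) = 3*(-5) = -15)
m(l) = 2*l*(2 + l) (m(l) = (l + 2)*(l + l) = (2 + l)*(2*l) = 2*l*(2 + l))
(m(-8) - 36) + F = (2*(-8)*(2 - 8) - 36) + 82 = (2*(-8)*(-6) - 36) + 82 = (96 - 36) + 82 = 60 + 82 = 142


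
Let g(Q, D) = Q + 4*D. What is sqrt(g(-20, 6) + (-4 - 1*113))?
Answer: I*sqrt(113) ≈ 10.63*I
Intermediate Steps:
sqrt(g(-20, 6) + (-4 - 1*113)) = sqrt((-20 + 4*6) + (-4 - 1*113)) = sqrt((-20 + 24) + (-4 - 113)) = sqrt(4 - 117) = sqrt(-113) = I*sqrt(113)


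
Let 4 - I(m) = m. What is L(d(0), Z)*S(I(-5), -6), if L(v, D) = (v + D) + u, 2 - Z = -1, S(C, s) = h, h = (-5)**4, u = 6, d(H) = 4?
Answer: 8125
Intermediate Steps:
h = 625
I(m) = 4 - m
S(C, s) = 625
Z = 3 (Z = 2 - 1*(-1) = 2 + 1 = 3)
L(v, D) = 6 + D + v (L(v, D) = (v + D) + 6 = (D + v) + 6 = 6 + D + v)
L(d(0), Z)*S(I(-5), -6) = (6 + 3 + 4)*625 = 13*625 = 8125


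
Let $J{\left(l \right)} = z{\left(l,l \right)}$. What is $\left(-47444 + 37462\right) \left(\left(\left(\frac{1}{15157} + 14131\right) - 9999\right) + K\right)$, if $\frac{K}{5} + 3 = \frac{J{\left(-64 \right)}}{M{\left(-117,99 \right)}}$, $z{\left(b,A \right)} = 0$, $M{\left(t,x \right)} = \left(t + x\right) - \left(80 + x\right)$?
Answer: $- \frac{27082194580}{659} \approx -4.1096 \cdot 10^{7}$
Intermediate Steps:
$M{\left(t,x \right)} = -80 + t$
$J{\left(l \right)} = 0$
$K = -15$ ($K = -15 + 5 \frac{0}{-80 - 117} = -15 + 5 \frac{0}{-197} = -15 + 5 \cdot 0 \left(- \frac{1}{197}\right) = -15 + 5 \cdot 0 = -15 + 0 = -15$)
$\left(-47444 + 37462\right) \left(\left(\left(\frac{1}{15157} + 14131\right) - 9999\right) + K\right) = \left(-47444 + 37462\right) \left(\left(\left(\frac{1}{15157} + 14131\right) - 9999\right) - 15\right) = - 9982 \left(\left(\left(\frac{1}{15157} + 14131\right) - 9999\right) - 15\right) = - 9982 \left(\left(\frac{214183568}{15157} - 9999\right) - 15\right) = - 9982 \left(\frac{62628725}{15157} - 15\right) = \left(-9982\right) \frac{62401370}{15157} = - \frac{27082194580}{659}$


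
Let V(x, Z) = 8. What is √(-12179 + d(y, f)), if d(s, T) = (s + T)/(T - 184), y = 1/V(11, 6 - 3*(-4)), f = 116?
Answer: I*√225294370/136 ≈ 110.37*I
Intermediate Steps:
y = ⅛ (y = 1/8 = ⅛ ≈ 0.12500)
d(s, T) = (T + s)/(-184 + T)
√(-12179 + d(y, f)) = √(-12179 + (116 + ⅛)/(-184 + 116)) = √(-12179 + (929/8)/(-68)) = √(-12179 - 1/68*929/8) = √(-12179 - 929/544) = √(-6626305/544) = I*√225294370/136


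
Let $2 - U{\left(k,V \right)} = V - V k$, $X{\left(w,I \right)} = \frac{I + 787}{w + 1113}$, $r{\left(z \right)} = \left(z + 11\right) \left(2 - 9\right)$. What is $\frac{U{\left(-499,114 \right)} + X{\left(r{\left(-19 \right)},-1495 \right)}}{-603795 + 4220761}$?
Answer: $- \frac{33315685}{2114116627} \approx -0.015759$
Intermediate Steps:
$r{\left(z \right)} = -77 - 7 z$ ($r{\left(z \right)} = \left(11 + z\right) \left(-7\right) = -77 - 7 z$)
$X{\left(w,I \right)} = \frac{787 + I}{1113 + w}$
$U{\left(k,V \right)} = 2 - V + V k$ ($U{\left(k,V \right)} = 2 - \left(V - V k\right) = 2 + \left(- V + V k\right) = 2 - V + V k$)
$\frac{U{\left(-499,114 \right)} + X{\left(r{\left(-19 \right)},-1495 \right)}}{-603795 + 4220761} = \frac{\left(2 - 114 + 114 \left(-499\right)\right) + \frac{787 - 1495}{1113 - -56}}{-603795 + 4220761} = \frac{\left(2 - 114 - 56886\right) + \frac{1}{1113 + \left(-77 + 133\right)} \left(-708\right)}{3616966} = \left(-56998 + \frac{1}{1113 + 56} \left(-708\right)\right) \frac{1}{3616966} = \left(-56998 + \frac{1}{1169} \left(-708\right)\right) \frac{1}{3616966} = \left(-56998 - \frac{708}{1169}\right) \frac{1}{3616966} = \left(- \frac{66631370}{1169}\right) \frac{1}{3616966} = - \frac{33315685}{2114116627}$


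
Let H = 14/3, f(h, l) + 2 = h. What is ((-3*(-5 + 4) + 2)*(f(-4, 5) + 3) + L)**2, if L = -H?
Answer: 3481/9 ≈ 386.78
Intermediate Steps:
f(h, l) = -2 + h
H = 14/3 (H = 14*(1/3) = 14/3 ≈ 4.6667)
L = -14/3 (L = -1*14/3 = -14/3 ≈ -4.6667)
((-3*(-5 + 4) + 2)*(f(-4, 5) + 3) + L)**2 = ((-3*(-5 + 4) + 2)*((-2 - 4) + 3) - 14/3)**2 = ((-3*(-1) + 2)*(-6 + 3) - 14/3)**2 = ((3 + 2)*(-3) - 14/3)**2 = (5*(-3) - 14/3)**2 = (-15 - 14/3)**2 = (-59/3)**2 = 3481/9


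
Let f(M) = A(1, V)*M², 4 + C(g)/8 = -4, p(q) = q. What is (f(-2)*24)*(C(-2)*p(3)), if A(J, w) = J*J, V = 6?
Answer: -18432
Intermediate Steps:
A(J, w) = J²
C(g) = -64 (C(g) = -32 + 8*(-4) = -32 - 32 = -64)
f(M) = M² (f(M) = 1²*M² = 1*M² = M²)
(f(-2)*24)*(C(-2)*p(3)) = ((-2)²*24)*(-64*3) = (4*24)*(-192) = 96*(-192) = -18432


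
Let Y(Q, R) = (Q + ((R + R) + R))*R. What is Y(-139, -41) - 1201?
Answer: 9541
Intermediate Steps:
Y(Q, R) = R*(Q + 3*R) (Y(Q, R) = (Q + (2*R + R))*R = (Q + 3*R)*R = R*(Q + 3*R))
Y(-139, -41) - 1201 = -41*(-139 + 3*(-41)) - 1201 = -41*(-139 - 123) - 1201 = -41*(-262) - 1201 = 10742 - 1201 = 9541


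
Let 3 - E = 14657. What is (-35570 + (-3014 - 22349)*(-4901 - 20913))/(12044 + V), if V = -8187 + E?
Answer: -218228304/3599 ≈ -60636.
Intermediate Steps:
E = -14654 (E = 3 - 1*14657 = 3 - 14657 = -14654)
V = -22841 (V = -8187 - 14654 = -22841)
(-35570 + (-3014 - 22349)*(-4901 - 20913))/(12044 + V) = (-35570 + (-3014 - 22349)*(-4901 - 20913))/(12044 - 22841) = (-35570 - 25363*(-25814))/(-10797) = (-35570 + 654720482)*(-1/10797) = 654684912*(-1/10797) = -218228304/3599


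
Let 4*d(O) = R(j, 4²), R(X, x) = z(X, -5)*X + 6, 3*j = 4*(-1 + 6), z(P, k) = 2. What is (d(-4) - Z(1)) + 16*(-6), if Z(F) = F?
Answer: -553/6 ≈ -92.167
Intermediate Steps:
j = 20/3 (j = (4*(-1 + 6))/3 = (4*5)/3 = (⅓)*20 = 20/3 ≈ 6.6667)
R(X, x) = 6 + 2*X (R(X, x) = 2*X + 6 = 6 + 2*X)
d(O) = 29/6 (d(O) = (6 + 2*(20/3))/4 = (6 + 40/3)/4 = (¼)*(58/3) = 29/6)
(d(-4) - Z(1)) + 16*(-6) = (29/6 - 1*1) + 16*(-6) = (29/6 - 1) - 96 = 23/6 - 96 = -553/6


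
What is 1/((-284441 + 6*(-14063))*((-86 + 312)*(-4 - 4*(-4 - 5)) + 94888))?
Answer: -1/37663796280 ≈ -2.6551e-11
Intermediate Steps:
1/((-284441 + 6*(-14063))*((-86 + 312)*(-4 - 4*(-4 - 5)) + 94888)) = 1/((-284441 - 84378)*(226*(-4 - 4*(-9)) + 94888)) = 1/(-368819*(226*(-4 + 36) + 94888)) = 1/(-368819*(226*32 + 94888)) = 1/(-368819*(7232 + 94888)) = 1/(-368819*102120) = 1/(-37663796280) = -1/37663796280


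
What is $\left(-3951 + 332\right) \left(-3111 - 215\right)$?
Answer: $12036794$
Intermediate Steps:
$\left(-3951 + 332\right) \left(-3111 - 215\right) = \left(-3619\right) \left(-3326\right) = 12036794$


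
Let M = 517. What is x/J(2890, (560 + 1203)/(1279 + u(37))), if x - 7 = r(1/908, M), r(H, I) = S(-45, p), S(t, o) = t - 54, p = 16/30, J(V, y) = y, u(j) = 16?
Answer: -119140/1763 ≈ -67.578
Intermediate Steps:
p = 8/15 (p = 16*(1/30) = 8/15 ≈ 0.53333)
S(t, o) = -54 + t
r(H, I) = -99 (r(H, I) = -54 - 45 = -99)
x = -92 (x = 7 - 99 = -92)
x/J(2890, (560 + 1203)/(1279 + u(37))) = -92*(1279 + 16)/(560 + 1203) = -92/(1763/1295) = -92/(1763*(1/1295)) = -92/1763/1295 = -92*1295/1763 = -119140/1763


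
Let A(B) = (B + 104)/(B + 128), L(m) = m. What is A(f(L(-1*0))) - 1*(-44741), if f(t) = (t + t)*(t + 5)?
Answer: 715869/16 ≈ 44742.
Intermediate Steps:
f(t) = 2*t*(5 + t) (f(t) = (2*t)*(5 + t) = 2*t*(5 + t))
A(B) = (104 + B)/(128 + B)
A(f(L(-1*0))) - 1*(-44741) = (104 + 2*(-1*0)*(5 - 1*0))/(128 + 2*(-1*0)*(5 - 1*0)) - 1*(-44741) = (104 + 2*0*(5 + 0))/(128 + 2*0*(5 + 0)) + 44741 = (104 + 2*0*5)/(128 + 2*0*5) + 44741 = (104 + 0)/(128 + 0) + 44741 = 104/128 + 44741 = (1/128)*104 + 44741 = 13/16 + 44741 = 715869/16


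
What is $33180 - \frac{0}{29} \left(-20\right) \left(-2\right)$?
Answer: $33180$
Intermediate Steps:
$33180 - \frac{0}{29} \left(-20\right) \left(-2\right) = 33180 - 0 \cdot \frac{1}{29} \left(-20\right) \left(-2\right) = 33180 - 0 \left(-20\right) \left(-2\right) = 33180 - 0 \left(-2\right) = 33180 - 0 = 33180 + 0 = 33180$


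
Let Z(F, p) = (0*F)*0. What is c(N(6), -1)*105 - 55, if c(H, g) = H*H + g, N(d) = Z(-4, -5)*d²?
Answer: -160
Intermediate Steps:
Z(F, p) = 0 (Z(F, p) = 0*0 = 0)
N(d) = 0 (N(d) = 0*d² = 0)
c(H, g) = g + H² (c(H, g) = H² + g = g + H²)
c(N(6), -1)*105 - 55 = (-1 + 0²)*105 - 55 = (-1 + 0)*105 - 55 = -1*105 - 55 = -105 - 55 = -160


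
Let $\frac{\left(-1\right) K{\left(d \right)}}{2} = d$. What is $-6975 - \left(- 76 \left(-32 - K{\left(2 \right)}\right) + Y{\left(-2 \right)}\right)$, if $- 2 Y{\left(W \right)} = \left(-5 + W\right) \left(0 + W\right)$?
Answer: $-9096$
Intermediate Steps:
$K{\left(d \right)} = - 2 d$
$Y{\left(W \right)} = - \frac{W \left(-5 + W\right)}{2}$ ($Y{\left(W \right)} = - \frac{\left(-5 + W\right) \left(0 + W\right)}{2} = - \frac{\left(-5 + W\right) W}{2} = - \frac{W \left(-5 + W\right)}{2}$)
$-6975 - \left(- 76 \left(-32 - K{\left(2 \right)}\right) + Y{\left(-2 \right)}\right) = -6975 - \left(- 76 \left(-32 - \left(-2\right) 2\right) + \frac{1}{2} \left(-2\right) \left(5 - -2\right)\right) = -6975 - \left(- 76 \left(-32 - -4\right) + \frac{1}{2} \left(-2\right) \left(5 + 2\right)\right) = -6975 - \left(- 76 \left(-32 + 4\right) + \frac{1}{2} \left(-2\right) 7\right) = -6975 - \left(\left(-76\right) \left(-28\right) - 7\right) = -6975 - \left(2128 - 7\right) = -6975 - 2121 = -9096$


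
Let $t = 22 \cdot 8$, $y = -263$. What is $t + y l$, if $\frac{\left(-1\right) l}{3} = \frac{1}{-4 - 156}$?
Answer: $\frac{27371}{160} \approx 171.07$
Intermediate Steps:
$t = 176$
$l = \frac{3}{160}$ ($l = - \frac{3}{-4 - 156} = - \frac{3}{-160} = \left(-3\right) \left(- \frac{1}{160}\right) = \frac{3}{160} \approx 0.01875$)
$t + y l = 176 - \frac{789}{160} = \frac{27371}{160}$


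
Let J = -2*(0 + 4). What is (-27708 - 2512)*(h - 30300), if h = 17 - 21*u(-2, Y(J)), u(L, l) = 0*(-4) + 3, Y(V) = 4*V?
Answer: 917056120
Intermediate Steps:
J = -8 (J = -2*4 = -8)
u(L, l) = 3 (u(L, l) = 0 + 3 = 3)
h = -46 (h = 17 - 21*3 = 17 - 63 = -46)
(-27708 - 2512)*(h - 30300) = (-27708 - 2512)*(-46 - 30300) = -30220*(-30346) = 917056120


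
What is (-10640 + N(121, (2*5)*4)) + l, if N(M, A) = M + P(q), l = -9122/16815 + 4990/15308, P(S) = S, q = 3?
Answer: -1353458203523/128702010 ≈ -10516.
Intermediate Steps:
l = -27866363/128702010 (l = -9122*1/16815 + 4990*(1/15308) = -9122/16815 + 2495/7654 = -27866363/128702010 ≈ -0.21652)
N(M, A) = 3 + M (N(M, A) = M + 3 = 3 + M)
(-10640 + N(121, (2*5)*4)) + l = (-10640 + (3 + 121)) - 27866363/128702010 = (-10640 + 124) - 27866363/128702010 = -10516 - 27866363/128702010 = -1353458203523/128702010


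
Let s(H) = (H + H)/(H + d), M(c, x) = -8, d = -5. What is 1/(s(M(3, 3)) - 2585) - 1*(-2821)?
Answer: 94754556/33589 ≈ 2821.0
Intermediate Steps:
s(H) = 2*H/(-5 + H) (s(H) = (H + H)/(H - 5) = (2*H)/(-5 + H) = 2*H/(-5 + H))
1/(s(M(3, 3)) - 2585) - 1*(-2821) = 1/(2*(-8)/(-5 - 8) - 2585) - 1*(-2821) = 1/(2*(-8)/(-13) - 2585) + 2821 = 1/(2*(-8)*(-1/13) - 2585) + 2821 = 1/(16/13 - 2585) + 2821 = 1/(-33589/13) + 2821 = -13/33589 + 2821 = 94754556/33589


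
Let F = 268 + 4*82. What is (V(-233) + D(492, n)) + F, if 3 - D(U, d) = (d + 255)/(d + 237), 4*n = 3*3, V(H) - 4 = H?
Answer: 117687/319 ≈ 368.92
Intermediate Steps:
V(H) = 4 + H
n = 9/4 (n = (3*3)/4 = (1/4)*9 = 9/4 ≈ 2.2500)
D(U, d) = 3 - (255 + d)/(237 + d) (D(U, d) = 3 - (d + 255)/(d + 237) = 3 - (255 + d)/(237 + d))
F = 596 (F = 268 + 328 = 596)
(V(-233) + D(492, n)) + F = ((4 - 233) + 2*(228 + 9/4)/(237 + 9/4)) + 596 = (-229 + 2*(921/4)/(957/4)) + 596 = (-229 + 2*(4/957)*(921/4)) + 596 = (-229 + 614/319) + 596 = -72437/319 + 596 = 117687/319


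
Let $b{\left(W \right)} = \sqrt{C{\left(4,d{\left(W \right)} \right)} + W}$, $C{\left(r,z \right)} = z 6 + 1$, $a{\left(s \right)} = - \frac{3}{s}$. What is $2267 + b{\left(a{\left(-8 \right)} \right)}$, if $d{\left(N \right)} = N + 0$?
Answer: $2267 + \frac{\sqrt{58}}{4} \approx 2268.9$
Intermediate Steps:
$d{\left(N \right)} = N$
$C{\left(r,z \right)} = 1 + 6 z$ ($C{\left(r,z \right)} = 6 z + 1 = 1 + 6 z$)
$b{\left(W \right)} = \sqrt{1 + 7 W}$ ($b{\left(W \right)} = \sqrt{\left(1 + 6 W\right) + W} = \sqrt{1 + 7 W}$)
$2267 + b{\left(a{\left(-8 \right)} \right)} = 2267 + \sqrt{1 + 7 \left(- \frac{3}{-8}\right)} = 2267 + \sqrt{1 + 7 \left(\left(-3\right) \left(- \frac{1}{8}\right)\right)} = 2267 + \sqrt{1 + 7 \cdot \frac{3}{8}} = 2267 + \sqrt{1 + \frac{21}{8}} = 2267 + \sqrt{\frac{29}{8}} = 2267 + \frac{\sqrt{58}}{4}$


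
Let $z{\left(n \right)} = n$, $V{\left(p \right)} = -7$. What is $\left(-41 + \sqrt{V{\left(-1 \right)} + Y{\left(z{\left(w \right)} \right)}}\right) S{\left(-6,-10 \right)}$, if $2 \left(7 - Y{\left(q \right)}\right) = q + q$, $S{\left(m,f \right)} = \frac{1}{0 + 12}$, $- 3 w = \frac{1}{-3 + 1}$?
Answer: $- \frac{41}{12} + \frac{i \sqrt{6}}{72} \approx -3.4167 + 0.034021 i$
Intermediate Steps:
$w = \frac{1}{6}$ ($w = - \frac{1}{3 \left(-3 + 1\right)} = - \frac{1}{3 \left(-2\right)} = \left(- \frac{1}{3}\right) \left(- \frac{1}{2}\right) = \frac{1}{6} \approx 0.16667$)
$S{\left(m,f \right)} = \frac{1}{12}$
$Y{\left(q \right)} = 7 - q$ ($Y{\left(q \right)} = 7 - \frac{q + q}{2} = 7 - \frac{2 q}{2} = 7 - q$)
$\left(-41 + \sqrt{V{\left(-1 \right)} + Y{\left(z{\left(w \right)} \right)}}\right) S{\left(-6,-10 \right)} = \left(-41 + \sqrt{-7 + \left(7 - \frac{1}{6}\right)}\right) \frac{1}{12} = \left(-41 + \sqrt{-7 + \frac{41}{6}}\right) \frac{1}{12} = \left(-41 + \sqrt{- \frac{1}{6}}\right) \frac{1}{12} = \left(-41 + \frac{i \sqrt{6}}{6}\right) \frac{1}{12} = - \frac{41}{12} + \frac{i \sqrt{6}}{72}$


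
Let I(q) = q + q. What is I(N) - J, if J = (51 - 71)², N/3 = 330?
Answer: 1580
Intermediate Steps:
N = 990 (N = 3*330 = 990)
I(q) = 2*q
J = 400 (J = (-20)² = 400)
I(N) - J = 2*990 - 1*400 = 1980 - 400 = 1580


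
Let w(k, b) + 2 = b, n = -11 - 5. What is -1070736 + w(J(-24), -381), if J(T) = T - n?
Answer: -1071119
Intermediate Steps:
n = -16
J(T) = 16 + T (J(T) = T - 1*(-16) = T + 16 = 16 + T)
w(k, b) = -2 + b
-1070736 + w(J(-24), -381) = -1070736 + (-2 - 381) = -1070736 - 383 = -1071119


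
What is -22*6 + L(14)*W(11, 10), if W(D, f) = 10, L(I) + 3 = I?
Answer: -22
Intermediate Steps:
L(I) = -3 + I
-22*6 + L(14)*W(11, 10) = -22*6 + (-3 + 14)*10 = -132 + 11*10 = -132 + 110 = -22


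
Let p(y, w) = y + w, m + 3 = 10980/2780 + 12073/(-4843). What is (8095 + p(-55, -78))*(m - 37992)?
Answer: -203639133220710/673177 ≈ -3.0250e+8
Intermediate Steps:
m = -1038871/673177 (m = -3 + (10980/2780 + 12073/(-4843)) = -3 + (10980*(1/2780) + 12073*(-1/4843)) = -3 + (549/139 - 12073/4843) = -3 + 980660/673177 = -1038871/673177 ≈ -1.5432)
p(y, w) = w + y
(8095 + p(-55, -78))*(m - 37992) = (8095 + (-78 - 55))*(-1038871/673177 - 37992) = (8095 - 133)*(-25576379455/673177) = 7962*(-25576379455/673177) = -203639133220710/673177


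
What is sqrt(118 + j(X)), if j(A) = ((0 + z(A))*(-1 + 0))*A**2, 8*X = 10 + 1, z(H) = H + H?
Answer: sqrt(28877)/16 ≈ 10.621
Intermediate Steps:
z(H) = 2*H
X = 11/8 (X = (10 + 1)/8 = (1/8)*11 = 11/8 ≈ 1.3750)
j(A) = -2*A**3 (j(A) = ((0 + 2*A)*(-1 + 0))*A**2 = ((2*A)*(-1))*A**2 = (-2*A)*A**2 = -2*A**3)
sqrt(118 + j(X)) = sqrt(118 - 2*(11/8)**3) = sqrt(118 - 2*1331/512) = sqrt(118 - 1331/256) = sqrt(28877/256) = sqrt(28877)/16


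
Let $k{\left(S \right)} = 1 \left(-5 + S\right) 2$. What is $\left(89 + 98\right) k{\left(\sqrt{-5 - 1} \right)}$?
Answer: $-1870 + 374 i \sqrt{6} \approx -1870.0 + 916.11 i$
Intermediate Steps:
$k{\left(S \right)} = -10 + 2 S$ ($k{\left(S \right)} = 1 \left(-10 + 2 S\right) = -10 + 2 S$)
$\left(89 + 98\right) k{\left(\sqrt{-5 - 1} \right)} = \left(89 + 98\right) \left(-10 + 2 \sqrt{-5 - 1}\right) = 187 \left(-10 + 2 \sqrt{-6}\right) = 187 \left(-10 + 2 i \sqrt{6}\right) = -1870 + 374 i \sqrt{6}$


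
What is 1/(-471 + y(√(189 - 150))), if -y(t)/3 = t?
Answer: -157/73830 + √39/73830 ≈ -0.0020419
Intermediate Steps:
y(t) = -3*t
1/(-471 + y(√(189 - 150))) = 1/(-471 - 3*√(189 - 150)) = 1/(-471 - 3*√39)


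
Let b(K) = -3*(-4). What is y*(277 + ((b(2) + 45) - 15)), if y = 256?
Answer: 81664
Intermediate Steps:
b(K) = 12
y*(277 + ((b(2) + 45) - 15)) = 256*(277 + ((12 + 45) - 15)) = 256*(277 + (57 - 15)) = 256*(277 + 42) = 256*319 = 81664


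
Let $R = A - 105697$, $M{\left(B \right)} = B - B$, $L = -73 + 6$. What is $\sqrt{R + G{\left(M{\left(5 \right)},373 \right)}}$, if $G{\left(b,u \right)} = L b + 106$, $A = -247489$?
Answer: $2 i \sqrt{88270} \approx 594.21 i$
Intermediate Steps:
$L = -67$
$M{\left(B \right)} = 0$
$G{\left(b,u \right)} = 106 - 67 b$ ($G{\left(b,u \right)} = - 67 b + 106 = 106 - 67 b$)
$R = -353186$ ($R = -247489 - 105697 = -353186$)
$\sqrt{R + G{\left(M{\left(5 \right)},373 \right)}} = \sqrt{-353186 + \left(106 - 0\right)} = \sqrt{-353186 + \left(106 + 0\right)} = \sqrt{-353186 + 106} = \sqrt{-353080} = 2 i \sqrt{88270}$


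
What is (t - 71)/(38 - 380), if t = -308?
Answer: 379/342 ≈ 1.1082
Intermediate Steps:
(t - 71)/(38 - 380) = (-308 - 71)/(38 - 380) = -379/(-342) = -379*(-1/342) = 379/342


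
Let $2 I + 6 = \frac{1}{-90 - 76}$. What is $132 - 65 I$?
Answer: $\frac{108629}{332} \approx 327.2$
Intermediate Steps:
$I = - \frac{997}{332}$ ($I = -3 + \frac{1}{2 \left(-90 - 76\right)} = -3 + \frac{1}{2 \left(-166\right)} = -3 + \frac{1}{2} \left(- \frac{1}{166}\right) = -3 - \frac{1}{332} = - \frac{997}{332} \approx -3.003$)
$132 - 65 I = 132 - - \frac{64805}{332} = 132 + \frac{64805}{332} = \frac{108629}{332}$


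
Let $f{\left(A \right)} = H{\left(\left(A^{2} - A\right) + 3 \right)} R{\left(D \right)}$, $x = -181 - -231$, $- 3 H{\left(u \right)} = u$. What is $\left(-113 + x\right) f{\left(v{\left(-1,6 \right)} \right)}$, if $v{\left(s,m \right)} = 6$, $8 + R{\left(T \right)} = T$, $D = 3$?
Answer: $-3465$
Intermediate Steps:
$H{\left(u \right)} = - \frac{u}{3}$
$R{\left(T \right)} = -8 + T$
$x = 50$ ($x = -181 + 231 = 50$)
$f{\left(A \right)} = 5 - \frac{5 A}{3} + \frac{5 A^{2}}{3}$ ($f{\left(A \right)} = - \frac{\left(A^{2} - A\right) + 3}{3} \left(-8 + 3\right) = - \frac{3 + A^{2} - A}{3} \left(-5\right) = \left(-1 - \frac{A^{2}}{3} + \frac{A}{3}\right) \left(-5\right) = 5 - \frac{5 A}{3} + \frac{5 A^{2}}{3}$)
$\left(-113 + x\right) f{\left(v{\left(-1,6 \right)} \right)} = \left(-113 + 50\right) \left(5 - 10 + \frac{5 \cdot 6^{2}}{3}\right) = - 63 \left(5 - 10 + \frac{5}{3} \cdot 36\right) = - 63 \left(5 - 10 + 60\right) = \left(-63\right) 55 = -3465$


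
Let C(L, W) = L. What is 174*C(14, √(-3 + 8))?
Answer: 2436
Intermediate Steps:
174*C(14, √(-3 + 8)) = 174*14 = 2436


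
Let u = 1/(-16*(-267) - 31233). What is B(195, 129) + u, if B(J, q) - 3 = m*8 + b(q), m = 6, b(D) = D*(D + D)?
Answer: 898691012/26961 ≈ 33333.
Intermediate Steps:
b(D) = 2*D² (b(D) = D*(2*D) = 2*D²)
B(J, q) = 51 + 2*q² (B(J, q) = 3 + (6*8 + 2*q²) = 3 + (48 + 2*q²) = 51 + 2*q²)
u = -1/26961 (u = 1/(4272 - 31233) = 1/(-26961) = -1/26961 ≈ -3.7091e-5)
B(195, 129) + u = (51 + 2*129²) - 1/26961 = (51 + 2*16641) - 1/26961 = (51 + 33282) - 1/26961 = 33333 - 1/26961 = 898691012/26961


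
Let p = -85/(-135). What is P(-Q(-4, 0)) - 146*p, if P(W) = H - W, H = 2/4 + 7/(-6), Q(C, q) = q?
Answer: -2500/27 ≈ -92.593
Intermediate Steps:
p = 17/27 (p = -85*(-1)/135 = -1*(-17/27) = 17/27 ≈ 0.62963)
H = -⅔ (H = 2*(¼) + 7*(-⅙) = ½ - 7/6 = -⅔ ≈ -0.66667)
P(W) = -⅔ - W
P(-Q(-4, 0)) - 146*p = (-⅔ - (-1)*0) - 146*17/27 = (-⅔ - 1*0) - 2482/27 = (-⅔ + 0) - 2482/27 = -⅔ - 2482/27 = -2500/27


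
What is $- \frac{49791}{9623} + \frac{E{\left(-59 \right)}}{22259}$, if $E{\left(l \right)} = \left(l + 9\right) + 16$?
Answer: $- \frac{1108625051}{214198357} \approx -5.1757$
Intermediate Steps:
$E{\left(l \right)} = 25 + l$ ($E{\left(l \right)} = \left(9 + l\right) + 16 = 25 + l$)
$- \frac{49791}{9623} + \frac{E{\left(-59 \right)}}{22259} = - \frac{49791}{9623} + \frac{25 - 59}{22259} = \left(-49791\right) \frac{1}{9623} - \frac{34}{22259} = - \frac{49791}{9623} - \frac{34}{22259} = - \frac{1108625051}{214198357}$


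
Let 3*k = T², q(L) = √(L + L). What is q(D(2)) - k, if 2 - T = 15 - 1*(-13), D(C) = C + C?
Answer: -676/3 + 2*√2 ≈ -222.50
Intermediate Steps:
D(C) = 2*C
T = -26 (T = 2 - (15 - 1*(-13)) = 2 - (15 + 13) = 2 - 1*28 = 2 - 28 = -26)
q(L) = √2*√L (q(L) = √(2*L) = √2*√L)
k = 676/3 (k = (⅓)*(-26)² = (⅓)*676 = 676/3 ≈ 225.33)
q(D(2)) - k = √2*√(2*2) - 1*676/3 = √2*√4 - 676/3 = √2*2 - 676/3 = 2*√2 - 676/3 = -676/3 + 2*√2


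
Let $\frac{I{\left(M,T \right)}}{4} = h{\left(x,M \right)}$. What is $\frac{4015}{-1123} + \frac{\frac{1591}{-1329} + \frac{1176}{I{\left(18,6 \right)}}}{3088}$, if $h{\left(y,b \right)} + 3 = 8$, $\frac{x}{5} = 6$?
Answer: $- \frac{81956984567}{23043690480} \approx -3.5566$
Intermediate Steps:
$x = 30$ ($x = 5 \cdot 6 = 30$)
$h{\left(y,b \right)} = 5$ ($h{\left(y,b \right)} = -3 + 8 = 5$)
$I{\left(M,T \right)} = 20$ ($I{\left(M,T \right)} = 4 \cdot 5 = 20$)
$\frac{4015}{-1123} + \frac{\frac{1591}{-1329} + \frac{1176}{I{\left(18,6 \right)}}}{3088} = \frac{4015}{-1123} + \frac{\frac{1591}{-1329} + \frac{1176}{20}}{3088} = 4015 \left(- \frac{1}{1123}\right) + \left(1591 \left(- \frac{1}{1329}\right) + 1176 \cdot \frac{1}{20}\right) \frac{1}{3088} = - \frac{4015}{1123} + \left(- \frac{1591}{1329} + \frac{294}{5}\right) \frac{1}{3088} = - \frac{4015}{1123} + \frac{382771}{6645} \cdot \frac{1}{3088} = - \frac{4015}{1123} + \frac{382771}{20519760} = - \frac{81956984567}{23043690480}$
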